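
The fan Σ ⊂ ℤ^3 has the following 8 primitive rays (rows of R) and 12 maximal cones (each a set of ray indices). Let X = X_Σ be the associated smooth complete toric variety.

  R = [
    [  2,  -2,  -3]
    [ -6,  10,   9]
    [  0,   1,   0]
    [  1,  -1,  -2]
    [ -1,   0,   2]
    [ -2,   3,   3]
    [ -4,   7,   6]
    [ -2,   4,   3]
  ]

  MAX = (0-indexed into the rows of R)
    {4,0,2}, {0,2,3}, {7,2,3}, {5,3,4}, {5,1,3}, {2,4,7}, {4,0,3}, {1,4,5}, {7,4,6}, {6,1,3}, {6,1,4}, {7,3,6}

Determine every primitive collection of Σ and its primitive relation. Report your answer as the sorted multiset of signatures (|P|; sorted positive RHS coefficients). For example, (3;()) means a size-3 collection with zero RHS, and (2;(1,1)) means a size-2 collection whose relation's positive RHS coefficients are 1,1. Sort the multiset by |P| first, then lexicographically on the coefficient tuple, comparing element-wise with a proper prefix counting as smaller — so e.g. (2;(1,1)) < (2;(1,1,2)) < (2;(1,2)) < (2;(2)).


The 14 primitive collections of Σ (r=8, n=3):

  {0,5}:  v_{0} + v_{5} = v_{2}  ⇒ sig = (2;(1))
  {2,5}:  v_{2} + v_{5} = v_{7}  ⇒ sig = (2;(1))
  {5,6}:  v_{5} + v_{6} = v_{1}  ⇒ sig = (2;(1))
  {5,7}:  v_{5} + v_{7} = v_{6}  ⇒ sig = (2;(1))
  {0,6}:  v_{0} + v_{6} = v_{2} + v_{7}  ⇒ sig = (2;(1,1))
  {1,2}:  v_{1} + v_{2} = v_{6} + v_{7}  ⇒ sig = (2;(1,1))
  {0,1}:  v_{0} + v_{1} = 2·v_{7}  ⇒ sig = (2;(2))
  {0,7}:  v_{0} + v_{7} = 2·v_{2}  ⇒ sig = (2;(2))
  {1,7}:  v_{1} + v_{7} = 2·v_{6}  ⇒ sig = (2;(2))
  {2,6}:  v_{2} + v_{6} = 2·v_{7}  ⇒ sig = (2;(2))
  {2,3,4}:  v_{2} + v_{3} + v_{4} = 0  ⇒ sig = (3;())
  {3,4,7}:  v_{3} + v_{4} + v_{7} = v_{5}  ⇒ sig = (3;(1))
  {3,4,6}:  v_{3} + v_{4} + v_{6} = 2·v_{5}  ⇒ sig = (3;(2))
  {1,3,4}:  v_{1} + v_{3} + v_{4} = 3·v_{5}  ⇒ sig = (3;(3))

so the primitive-relation signature multiset is
[(2;(1)), (2;(1)), (2;(1)), (2;(1)), (2;(1,1)), (2;(1,1)), (2;(2)), (2;(2)), (2;(2)), (2;(2)), (3;()), (3;(1)), (3;(2)), (3;(3))]


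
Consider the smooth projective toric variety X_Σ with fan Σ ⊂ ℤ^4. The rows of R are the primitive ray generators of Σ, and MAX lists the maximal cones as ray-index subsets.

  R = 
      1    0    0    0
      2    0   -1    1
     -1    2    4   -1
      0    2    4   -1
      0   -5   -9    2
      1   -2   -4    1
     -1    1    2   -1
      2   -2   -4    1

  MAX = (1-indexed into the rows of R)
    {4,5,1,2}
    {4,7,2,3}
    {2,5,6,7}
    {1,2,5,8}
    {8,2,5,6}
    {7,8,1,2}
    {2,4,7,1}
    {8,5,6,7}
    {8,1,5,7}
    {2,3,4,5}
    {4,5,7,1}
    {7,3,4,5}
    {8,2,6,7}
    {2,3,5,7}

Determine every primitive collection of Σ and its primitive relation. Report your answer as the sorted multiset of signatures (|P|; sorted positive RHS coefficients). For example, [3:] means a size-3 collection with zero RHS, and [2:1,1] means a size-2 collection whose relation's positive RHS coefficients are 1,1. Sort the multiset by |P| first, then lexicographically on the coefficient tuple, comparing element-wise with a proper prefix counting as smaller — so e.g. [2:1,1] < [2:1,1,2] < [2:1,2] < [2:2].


9 minimal non-faces of Δ(Σ) (on 8 rays):

  P = {3,6}:  v_{3} + v_{6} = 0 — sig = [2:]
  P = {1,3}:  v_{1} + v_{3} = v_{4} — sig = [2:1]
  P = {1,6}:  v_{1} + v_{6} = v_{8} — sig = [2:1]
  P = {3,8}:  v_{3} + v_{8} = v_{1} — sig = [2:1]
  P = {4,6}:  v_{4} + v_{6} = v_{1} — sig = [2:1]
  P = {4,8}:  v_{4} + v_{8} = 2·v_{1} — sig = [2:2]
  P = {2,4,5,7}:  v_{2} + v_{4} + v_{5} + v_{7} = v_{6} — sig = [4:1]
  P = {1,2,5,7}:  v_{1} + v_{2} + v_{5} + v_{7} = 2·v_{6} — sig = [4:2]
  P = {2,5,7,8}:  v_{2} + v_{5} + v_{7} + v_{8} = 3·v_{6} — sig = [4:3]

Hence PRS(X_Σ) =
[[2:], [2:1], [2:1], [2:1], [2:1], [2:2], [4:1], [4:2], [4:3]]


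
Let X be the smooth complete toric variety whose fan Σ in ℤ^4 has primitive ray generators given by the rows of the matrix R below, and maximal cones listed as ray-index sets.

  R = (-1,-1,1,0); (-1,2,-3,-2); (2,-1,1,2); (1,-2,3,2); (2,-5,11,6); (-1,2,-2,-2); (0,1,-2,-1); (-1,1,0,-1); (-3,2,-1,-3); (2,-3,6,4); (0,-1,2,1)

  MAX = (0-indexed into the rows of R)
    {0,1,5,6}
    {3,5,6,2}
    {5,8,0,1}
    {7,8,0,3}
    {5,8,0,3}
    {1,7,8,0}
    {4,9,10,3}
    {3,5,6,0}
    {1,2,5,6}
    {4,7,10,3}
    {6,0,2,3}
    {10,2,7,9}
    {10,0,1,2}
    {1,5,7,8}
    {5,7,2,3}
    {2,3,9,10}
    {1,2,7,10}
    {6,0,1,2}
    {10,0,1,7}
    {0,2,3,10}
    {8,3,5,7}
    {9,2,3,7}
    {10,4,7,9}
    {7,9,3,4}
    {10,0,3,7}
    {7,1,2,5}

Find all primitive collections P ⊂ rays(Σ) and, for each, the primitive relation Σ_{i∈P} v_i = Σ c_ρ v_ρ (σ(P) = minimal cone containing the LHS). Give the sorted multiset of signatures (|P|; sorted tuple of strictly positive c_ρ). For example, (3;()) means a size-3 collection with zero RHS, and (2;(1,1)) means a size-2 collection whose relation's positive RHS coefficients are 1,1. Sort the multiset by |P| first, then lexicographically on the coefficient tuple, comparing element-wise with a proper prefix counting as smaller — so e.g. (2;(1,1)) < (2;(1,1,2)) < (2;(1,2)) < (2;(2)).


Δ(Σ) — 11 vertices, 23 min non-faces:

  P = {1,3}:  v_{1} + v_{3} = 0  →  sig = (2;())
  P = {6,10}:  v_{6} + v_{10} = 0  →  sig = (2;())
  P = {2,8}:  v_{2} + v_{8} = v_{7}  →  sig = (2;(1))
  P = {5,10}:  v_{5} + v_{10} = v_{7}  →  sig = (2;(1))
  P = {6,7}:  v_{6} + v_{7} = v_{5}  →  sig = (2;(1))
  P = {1,4}:  v_{1} + v_{4} = v_{7} + v_{9} + v_{10}  →  sig = (2;(1,1,1))
  P = {1,9}:  v_{1} + v_{9} = v_{2} + v_{7} + v_{10}  →  sig = (2;(1,1,1))
  P = {4,6}:  v_{4} + v_{6} = v_{3} + v_{7} + v_{9}  →  sig = (2;(1,1,1))
  P = {6,9}:  v_{6} + v_{9} = v_{2} + v_{3} + v_{7}  →  sig = (2;(1,1,1))
  P = {4,5}:  v_{4} + v_{5} = v_{3} + 2·v_{7} + v_{9}  →  sig = (2;(1,1,2))
  P = {5,9}:  v_{5} + v_{9} = v_{2} + v_{3} + 2·v_{7}  →  sig = (2;(1,1,2))
  P = {8,9}:  v_{8} + v_{9} = v_{3} + 2·v_{7} + v_{10}  →  sig = (2;(1,1,2))
  P = {0,9}:  v_{0} + v_{9} = v_{3} + 2·v_{10}  →  sig = (2;(1,2))
  P = {6,8}:  v_{6} + v_{8} = v_{0} + 2·v_{5}  →  sig = (2;(1,2))
  P = {8,10}:  v_{8} + v_{10} = v_{0} + 2·v_{7}  →  sig = (2;(1,2))
  P = {0,4}:  v_{0} + v_{4} = 2·v_{3} + v_{7} + 3·v_{10}  →  sig = (2;(1,2,3))
  P = {2,4}:  v_{2} + v_{4} = 2·v_{9}  →  sig = (2;(2))
  P = {4,8}:  v_{4} + v_{8} = 2·v_{3} + 3·v_{7} + 2·v_{10}  →  sig = (2;(2,2,3))
  P = {0,2,5}:  v_{0} + v_{2} + v_{5} = 0  →  sig = (3;())
  P = {0,2,7}:  v_{0} + v_{2} + v_{7} = v_{10}  →  sig = (3;(1))
  P = {0,5,7}:  v_{0} + v_{5} + v_{7} = v_{8}  →  sig = (3;(1))
  P = {2,3,7,10}:  v_{2} + v_{3} + v_{7} + v_{10} = v_{9}  →  sig = (4;(1))
  P = {3,7,9,10}:  v_{3} + v_{7} + v_{9} + v_{10} = v_{4}  →  sig = (4;(1))

Signatures (|P|; sorted positive RHS coefficients), sorted:
[(2;()), (2;()), (2;(1)), (2;(1)), (2;(1)), (2;(1,1,1)), (2;(1,1,1)), (2;(1,1,1)), (2;(1,1,1)), (2;(1,1,2)), (2;(1,1,2)), (2;(1,1,2)), (2;(1,2)), (2;(1,2)), (2;(1,2)), (2;(1,2,3)), (2;(2)), (2;(2,2,3)), (3;()), (3;(1)), (3;(1)), (4;(1)), (4;(1))]


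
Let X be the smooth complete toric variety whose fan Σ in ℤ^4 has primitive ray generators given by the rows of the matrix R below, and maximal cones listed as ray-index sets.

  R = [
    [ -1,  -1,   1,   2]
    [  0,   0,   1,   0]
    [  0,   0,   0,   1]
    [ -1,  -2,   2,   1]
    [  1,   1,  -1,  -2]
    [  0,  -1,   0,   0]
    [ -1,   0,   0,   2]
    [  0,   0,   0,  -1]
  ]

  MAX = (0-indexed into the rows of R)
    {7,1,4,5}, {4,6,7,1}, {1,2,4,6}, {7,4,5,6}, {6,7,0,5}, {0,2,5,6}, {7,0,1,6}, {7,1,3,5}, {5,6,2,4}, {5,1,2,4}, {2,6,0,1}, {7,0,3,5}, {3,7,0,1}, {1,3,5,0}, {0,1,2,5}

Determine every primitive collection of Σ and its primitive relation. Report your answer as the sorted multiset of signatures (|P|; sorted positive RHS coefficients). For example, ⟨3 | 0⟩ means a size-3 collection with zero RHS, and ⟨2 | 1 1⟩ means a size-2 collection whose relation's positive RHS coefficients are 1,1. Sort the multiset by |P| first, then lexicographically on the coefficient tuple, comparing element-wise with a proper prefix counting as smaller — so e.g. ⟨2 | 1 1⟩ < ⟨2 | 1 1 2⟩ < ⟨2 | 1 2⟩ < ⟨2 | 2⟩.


7 collections generate NE(X_Σ); each relation:

  • {0,4}:  v_{0} + v_{4} = 0  so sig = ⟨2 | 0⟩
  • {2,7}:  v_{2} + v_{7} = 0  so sig = ⟨2 | 0⟩
  • {2,3}:  v_{2} + v_{3} = v_{0} + v_{1} + v_{5}  so sig = ⟨2 | 1 1 1⟩
  • {3,4}:  v_{3} + v_{4} = v_{1} + v_{5} + v_{7}  so sig = ⟨2 | 1 1 1⟩
  • {3,6}:  v_{3} + v_{6} = 2·v_{0} + v_{7}  so sig = ⟨2 | 1 2⟩
  • {1,5,6}:  v_{1} + v_{5} + v_{6} = v_{0}  so sig = ⟨3 | 1⟩
  • {0,1,5,7}:  v_{0} + v_{1} + v_{5} + v_{7} = v_{3}  so sig = ⟨4 | 1⟩

Hence PRS(X_Σ) =
[⟨2 | 0⟩, ⟨2 | 0⟩, ⟨2 | 1 1 1⟩, ⟨2 | 1 1 1⟩, ⟨2 | 1 2⟩, ⟨3 | 1⟩, ⟨4 | 1⟩]


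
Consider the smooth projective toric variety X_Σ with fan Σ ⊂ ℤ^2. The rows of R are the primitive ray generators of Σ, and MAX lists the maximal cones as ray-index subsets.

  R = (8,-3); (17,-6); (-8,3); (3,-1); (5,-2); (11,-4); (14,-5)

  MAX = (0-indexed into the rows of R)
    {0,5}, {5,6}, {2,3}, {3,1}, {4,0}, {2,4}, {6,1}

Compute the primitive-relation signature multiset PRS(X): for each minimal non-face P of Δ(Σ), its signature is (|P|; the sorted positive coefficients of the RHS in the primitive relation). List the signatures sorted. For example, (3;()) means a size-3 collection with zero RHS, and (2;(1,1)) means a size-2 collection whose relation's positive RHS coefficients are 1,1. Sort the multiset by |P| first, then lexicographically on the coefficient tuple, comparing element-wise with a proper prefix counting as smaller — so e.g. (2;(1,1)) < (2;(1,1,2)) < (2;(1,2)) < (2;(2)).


Δ(Σ) — 7 vertices, 14 min non-faces:

  P={0,2}:  v_{0} + v_{2} = 0 ; sig = (2;())
  P={0,3}:  v_{0} + v_{3} = v_{5} ; sig = (2;(1))
  P={2,5}:  v_{2} + v_{5} = v_{3} ; sig = (2;(1))
  P={3,4}:  v_{3} + v_{4} = v_{0} ; sig = (2;(1))
  P={3,5}:  v_{3} + v_{5} = v_{6} ; sig = (2;(1))
  P={3,6}:  v_{3} + v_{6} = v_{1} ; sig = (2;(1))
  P={0,1}:  v_{0} + v_{1} = v_{5} + v_{6} ; sig = (2;(1,1))
  P={4,6}:  v_{4} + v_{6} = v_{0} + v_{5} ; sig = (2;(1,1))
  P={0,6}:  v_{0} + v_{6} = 2·v_{5} ; sig = (2;(2))
  P={1,4}:  v_{1} + v_{4} = 2·v_{5} ; sig = (2;(2))
  P={1,5}:  v_{1} + v_{5} = 2·v_{6} ; sig = (2;(2))
  P={2,6}:  v_{2} + v_{6} = 2·v_{3} ; sig = (2;(2))
  P={4,5}:  v_{4} + v_{5} = 2·v_{0} ; sig = (2;(2))
  P={1,2}:  v_{1} + v_{2} = 3·v_{3} ; sig = (2;(3))

Hence PRS(X_Σ) =
    (2;())
    (2;(1))
    (2;(1))
    (2;(1))
    (2;(1))
    (2;(1))
    (2;(1,1))
    (2;(1,1))
    (2;(2))
    (2;(2))
    (2;(2))
    (2;(2))
    (2;(2))
    (2;(3))


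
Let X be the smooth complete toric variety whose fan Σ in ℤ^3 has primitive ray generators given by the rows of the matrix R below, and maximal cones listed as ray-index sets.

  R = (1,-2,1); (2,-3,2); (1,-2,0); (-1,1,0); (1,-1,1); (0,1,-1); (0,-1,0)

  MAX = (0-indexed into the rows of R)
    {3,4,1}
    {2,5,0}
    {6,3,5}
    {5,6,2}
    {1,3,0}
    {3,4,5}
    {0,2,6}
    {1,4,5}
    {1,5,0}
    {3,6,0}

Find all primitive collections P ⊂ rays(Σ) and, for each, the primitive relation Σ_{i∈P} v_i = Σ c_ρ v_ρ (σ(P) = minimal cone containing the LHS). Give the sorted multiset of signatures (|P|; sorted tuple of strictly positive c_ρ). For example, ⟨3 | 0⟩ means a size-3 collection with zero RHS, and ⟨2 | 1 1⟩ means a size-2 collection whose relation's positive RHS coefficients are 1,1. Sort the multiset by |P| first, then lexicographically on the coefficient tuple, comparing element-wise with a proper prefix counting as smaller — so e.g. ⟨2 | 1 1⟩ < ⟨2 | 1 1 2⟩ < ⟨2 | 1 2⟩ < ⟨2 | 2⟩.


Σ has 9 primitive collections:

  P={0,4}:  v_{0} + v_{4} = v_{1} — sig = ⟨2 | 1⟩
  P={2,3}:  v_{2} + v_{3} = v_{6} — sig = ⟨2 | 1⟩
  P={4,6}:  v_{4} + v_{6} = v_{0} — sig = ⟨2 | 1⟩
  P={2,4}:  v_{2} + v_{4} = 2·v_{0} + v_{5} — sig = ⟨2 | 1 2⟩
  P={1,2}:  v_{1} + v_{2} = 3·v_{0} + v_{5} — sig = ⟨2 | 1 3⟩
  P={1,6}:  v_{1} + v_{6} = 2·v_{0} — sig = ⟨2 | 2⟩
  P={0,3,5}:  v_{0} + v_{3} + v_{5} = 0 — sig = ⟨3 | 0⟩
  P={0,5,6}:  v_{0} + v_{5} + v_{6} = v_{2} — sig = ⟨3 | 1⟩
  P={1,3,5}:  v_{1} + v_{3} + v_{5} = v_{4} — sig = ⟨3 | 1⟩

so the primitive-relation signature multiset is
    ⟨2 | 1⟩
    ⟨2 | 1⟩
    ⟨2 | 1⟩
    ⟨2 | 1 2⟩
    ⟨2 | 1 3⟩
    ⟨2 | 2⟩
    ⟨3 | 0⟩
    ⟨3 | 1⟩
    ⟨3 | 1⟩


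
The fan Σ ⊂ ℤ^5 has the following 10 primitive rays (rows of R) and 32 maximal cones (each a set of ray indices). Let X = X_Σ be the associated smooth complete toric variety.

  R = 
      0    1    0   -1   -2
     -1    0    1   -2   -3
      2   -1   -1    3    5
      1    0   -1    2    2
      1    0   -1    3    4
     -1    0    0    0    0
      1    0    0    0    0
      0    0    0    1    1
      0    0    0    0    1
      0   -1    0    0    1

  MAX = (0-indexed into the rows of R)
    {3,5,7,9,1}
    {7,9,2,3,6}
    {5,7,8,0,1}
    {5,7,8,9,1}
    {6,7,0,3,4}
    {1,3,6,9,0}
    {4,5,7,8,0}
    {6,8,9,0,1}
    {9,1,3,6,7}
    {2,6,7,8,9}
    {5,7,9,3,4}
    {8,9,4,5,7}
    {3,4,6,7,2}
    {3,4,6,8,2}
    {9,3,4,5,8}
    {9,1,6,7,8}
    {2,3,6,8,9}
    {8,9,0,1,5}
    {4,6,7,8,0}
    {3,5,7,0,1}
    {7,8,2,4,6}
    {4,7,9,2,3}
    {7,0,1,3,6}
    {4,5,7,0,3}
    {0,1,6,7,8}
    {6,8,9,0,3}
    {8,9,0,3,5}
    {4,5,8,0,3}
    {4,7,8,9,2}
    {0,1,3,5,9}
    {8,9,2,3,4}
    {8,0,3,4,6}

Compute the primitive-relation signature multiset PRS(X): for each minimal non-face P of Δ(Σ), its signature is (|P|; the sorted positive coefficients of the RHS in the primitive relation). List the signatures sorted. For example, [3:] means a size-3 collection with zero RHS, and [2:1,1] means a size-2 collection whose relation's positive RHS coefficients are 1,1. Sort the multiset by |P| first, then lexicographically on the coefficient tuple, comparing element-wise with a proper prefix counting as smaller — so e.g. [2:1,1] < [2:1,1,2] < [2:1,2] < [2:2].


The 10 primitive collections of Σ (r=10, n=5):

  {5,6}:  v_{5} + v_{6} = 0  so sig = [2:]
  {1,4}:  v_{1} + v_{4} = v_{7}  so sig = [2:1]
  {2,5}:  v_{2} + v_{5} = v_{4} + v_{9}  so sig = [2:1,1]
  {0,2}:  v_{0} + v_{2} = v_{3} + v_{6} + v_{8}  so sig = [2:1,1,1]
  {1,2}:  v_{1} + v_{2} = v_{6} + v_{7} + v_{9}  so sig = [2:1,1,1]
  {0,7,9}:  v_{0} + v_{7} + v_{9} = 0  so sig = [3:]
  {1,3,8}:  v_{1} + v_{3} + v_{8} = 0  so sig = [3:]
  {3,7,8}:  v_{3} + v_{7} + v_{8} = v_{4}  so sig = [3:1]
  {4,6,9}:  v_{4} + v_{6} + v_{9} = v_{2}  so sig = [3:1]
  {0,4,9}:  v_{0} + v_{4} + v_{9} = v_{3} + v_{8}  so sig = [3:1,1]

Signatures (|P|; sorted positive RHS coefficients), sorted:
    |P|=2: 5 collections, coeffs (), (1), (1,1), (1,1,1), (1,1,1)
    |P|=3: 5 collections, coeffs (), (), (1), (1), (1,1)


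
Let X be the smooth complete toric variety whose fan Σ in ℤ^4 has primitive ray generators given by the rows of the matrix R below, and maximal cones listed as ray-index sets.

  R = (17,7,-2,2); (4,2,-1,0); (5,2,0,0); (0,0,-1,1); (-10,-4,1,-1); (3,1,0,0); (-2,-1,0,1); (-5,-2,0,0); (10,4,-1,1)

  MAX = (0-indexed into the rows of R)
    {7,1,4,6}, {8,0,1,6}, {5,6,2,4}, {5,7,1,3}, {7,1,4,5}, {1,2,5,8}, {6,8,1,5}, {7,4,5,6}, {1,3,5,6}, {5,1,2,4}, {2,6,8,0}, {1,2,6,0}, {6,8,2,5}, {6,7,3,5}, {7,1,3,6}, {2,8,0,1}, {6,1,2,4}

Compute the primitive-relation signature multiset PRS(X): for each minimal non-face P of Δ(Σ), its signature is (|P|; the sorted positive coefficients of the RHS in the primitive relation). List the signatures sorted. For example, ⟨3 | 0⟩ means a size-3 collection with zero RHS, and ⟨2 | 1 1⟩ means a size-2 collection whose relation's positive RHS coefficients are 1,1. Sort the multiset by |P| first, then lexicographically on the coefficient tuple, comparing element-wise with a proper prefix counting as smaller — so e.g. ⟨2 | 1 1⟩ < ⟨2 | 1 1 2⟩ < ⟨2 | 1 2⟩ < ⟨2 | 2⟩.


Primitive collections (14):

  {2,7}:  v_{2} + v_{7} = 0  so sig = ⟨2 | 0⟩
  {4,8}:  v_{4} + v_{8} = 0  so sig = ⟨2 | 0⟩
  {0,4}:  v_{0} + v_{4} = v_{1} + v_{2} + v_{6}  so sig = ⟨2 | 1 1 1⟩
  {0,7}:  v_{0} + v_{7} = v_{1} + v_{6} + v_{8}  so sig = ⟨2 | 1 1 1⟩
  {2,3}:  v_{2} + v_{3} = v_{1} + v_{5} + v_{6}  so sig = ⟨2 | 1 1 1⟩
  {7,8}:  v_{7} + v_{8} = v_{1} + v_{5} + v_{6}  so sig = ⟨2 | 1 1 1⟩
  {0,3}:  v_{0} + v_{3} = 2·v_{1} + v_{5} + 2·v_{6} + v_{8}  so sig = ⟨2 | 1 1 2 2⟩
  {0,5}:  v_{0} + v_{5} = 2·v_{8}  so sig = ⟨2 | 2⟩
  {3,4}:  v_{3} + v_{4} = 2·v_{7}  so sig = ⟨2 | 2⟩
  {3,8}:  v_{3} + v_{8} = 2·v_{1} + 2·v_{5} + 2·v_{6}  so sig = ⟨2 | 2 2 2⟩
  {1,2,5,6}:  v_{1} + v_{2} + v_{5} + v_{6} = v_{8}  so sig = ⟨4 | 1⟩
  {1,2,6,8}:  v_{1} + v_{2} + v_{6} + v_{8} = v_{0}  so sig = ⟨4 | 1⟩
  {1,4,5,6}:  v_{1} + v_{4} + v_{5} + v_{6} = v_{7}  so sig = ⟨4 | 1⟩
  {1,5,6,7}:  v_{1} + v_{5} + v_{6} + v_{7} = v_{3}  so sig = ⟨4 | 1⟩

Hence PRS(X_Σ) =
    ⟨2 | 0⟩
    ⟨2 | 0⟩
    ⟨2 | 1 1 1⟩
    ⟨2 | 1 1 1⟩
    ⟨2 | 1 1 1⟩
    ⟨2 | 1 1 1⟩
    ⟨2 | 1 1 2 2⟩
    ⟨2 | 2⟩
    ⟨2 | 2⟩
    ⟨2 | 2 2 2⟩
    ⟨4 | 1⟩
    ⟨4 | 1⟩
    ⟨4 | 1⟩
    ⟨4 | 1⟩


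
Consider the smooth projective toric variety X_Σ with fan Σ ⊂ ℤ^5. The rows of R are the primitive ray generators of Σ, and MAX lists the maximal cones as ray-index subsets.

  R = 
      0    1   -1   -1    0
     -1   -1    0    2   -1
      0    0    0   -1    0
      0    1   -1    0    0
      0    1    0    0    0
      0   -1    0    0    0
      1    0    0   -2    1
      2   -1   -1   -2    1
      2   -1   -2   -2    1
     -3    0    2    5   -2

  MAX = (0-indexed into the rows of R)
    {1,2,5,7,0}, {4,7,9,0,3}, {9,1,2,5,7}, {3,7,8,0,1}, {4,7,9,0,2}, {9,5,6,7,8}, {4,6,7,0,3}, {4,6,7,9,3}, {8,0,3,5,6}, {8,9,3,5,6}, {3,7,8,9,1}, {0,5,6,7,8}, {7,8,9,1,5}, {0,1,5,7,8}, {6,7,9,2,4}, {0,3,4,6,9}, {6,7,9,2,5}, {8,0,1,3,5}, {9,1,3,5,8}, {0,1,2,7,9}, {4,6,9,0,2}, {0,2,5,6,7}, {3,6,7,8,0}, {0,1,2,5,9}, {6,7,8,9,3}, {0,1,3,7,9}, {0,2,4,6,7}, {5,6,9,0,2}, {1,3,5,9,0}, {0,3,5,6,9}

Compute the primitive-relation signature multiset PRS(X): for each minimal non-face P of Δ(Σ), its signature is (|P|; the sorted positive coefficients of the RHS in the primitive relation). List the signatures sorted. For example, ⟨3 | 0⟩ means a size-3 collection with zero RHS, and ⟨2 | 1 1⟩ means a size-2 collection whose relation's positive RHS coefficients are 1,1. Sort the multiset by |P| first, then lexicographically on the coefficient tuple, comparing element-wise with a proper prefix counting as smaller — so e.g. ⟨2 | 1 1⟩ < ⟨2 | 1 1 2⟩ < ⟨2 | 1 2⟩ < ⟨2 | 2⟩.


Σ has 10 primitive collections:

  {4,5}:  v_{4} + v_{5} = 0  →  sig = ⟨2 | 0⟩
  {1,6}:  v_{1} + v_{6} = v_{5}  →  sig = ⟨2 | 1⟩
  {2,3}:  v_{2} + v_{3} = v_{0}  →  sig = ⟨2 | 1⟩
  {4,8}:  v_{4} + v_{8} = v_{3} + v_{7}  →  sig = ⟨2 | 1 1⟩
  {1,4}:  v_{1} + v_{4} = v_{0} + v_{7} + v_{9}  →  sig = ⟨2 | 1 1 1⟩
  {2,8}:  v_{2} + v_{8} = v_{0} + v_{5} + v_{7}  →  sig = ⟨2 | 1 1 1⟩
  {3,5,7}:  v_{3} + v_{5} + v_{7} = v_{8}  →  sig = ⟨3 | 1⟩
  {0,8,9}:  v_{0} + v_{8} + v_{9} = v_{1} + v_{3}  →  sig = ⟨3 | 1 1⟩
  {0,6,7,9}:  v_{0} + v_{6} + v_{7} + v_{9} = 0  →  sig = ⟨4 | 0⟩
  {0,5,7,9}:  v_{0} + v_{5} + v_{7} + v_{9} = v_{1}  →  sig = ⟨4 | 1⟩

Hence PRS(X_Σ) =
{ ⟨2 | 0⟩,  ⟨2 | 1⟩ ×2,  ⟨2 | 1 1⟩,  ⟨2 | 1 1 1⟩ ×2,  ⟨3 | 1⟩,  ⟨3 | 1 1⟩,  ⟨4 | 0⟩,  ⟨4 | 1⟩ }


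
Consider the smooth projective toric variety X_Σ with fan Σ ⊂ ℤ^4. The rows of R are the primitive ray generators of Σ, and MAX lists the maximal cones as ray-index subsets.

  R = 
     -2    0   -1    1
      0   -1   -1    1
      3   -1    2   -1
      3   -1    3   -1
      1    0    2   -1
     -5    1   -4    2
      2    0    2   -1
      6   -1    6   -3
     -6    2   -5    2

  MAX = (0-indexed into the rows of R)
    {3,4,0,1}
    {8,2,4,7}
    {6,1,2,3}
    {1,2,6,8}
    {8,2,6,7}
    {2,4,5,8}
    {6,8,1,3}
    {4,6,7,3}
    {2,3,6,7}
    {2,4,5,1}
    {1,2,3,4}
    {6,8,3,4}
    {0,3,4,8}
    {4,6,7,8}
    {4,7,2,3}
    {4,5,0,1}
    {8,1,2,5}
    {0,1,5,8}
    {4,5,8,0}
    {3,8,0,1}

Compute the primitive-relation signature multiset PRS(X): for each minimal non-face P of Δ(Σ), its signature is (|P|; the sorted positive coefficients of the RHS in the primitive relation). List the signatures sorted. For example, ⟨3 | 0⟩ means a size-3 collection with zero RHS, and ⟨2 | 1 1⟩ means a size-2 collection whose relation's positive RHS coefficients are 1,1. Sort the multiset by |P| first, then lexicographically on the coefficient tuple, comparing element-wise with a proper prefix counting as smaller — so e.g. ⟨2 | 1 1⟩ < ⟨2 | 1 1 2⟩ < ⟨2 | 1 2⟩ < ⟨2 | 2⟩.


Primitive collections (12):

  {3,5}:  v_{3} + v_{5} = v_{0}  ⟹  sig = ⟨2 | 1⟩
  {5,7}:  v_{5} + v_{7} = v_{4}  ⟹  sig = ⟨2 | 1⟩
  {0,2}:  v_{0} + v_{2} = v_{1} + v_{4}  ⟹  sig = ⟨2 | 1 1⟩
  {0,7}:  v_{0} + v_{7} = v_{3} + v_{4}  ⟹  sig = ⟨2 | 1 1⟩
  {1,7}:  v_{1} + v_{7} = v_{2} + v_{3}  ⟹  sig = ⟨2 | 1 1⟩
  {5,6}:  v_{5} + v_{6} = v_{3} + v_{8}  ⟹  sig = ⟨2 | 1 1⟩
  {0,6}:  v_{0} + v_{6} = 2·v_{3} + v_{8}  ⟹  sig = ⟨2 | 1 2⟩
  {2,3,8}:  v_{2} + v_{3} + v_{8} = 0  ⟹  sig = ⟨3 | 0⟩
  {1,4,6}:  v_{1} + v_{4} + v_{6} = v_{3}  ⟹  sig = ⟨3 | 1⟩
  {1,4,8}:  v_{1} + v_{4} + v_{8} = v_{5}  ⟹  sig = ⟨3 | 1⟩
  {2,4,6}:  v_{2} + v_{4} + v_{6} = v_{7}  ⟹  sig = ⟨3 | 1⟩
  {3,7,8}:  v_{3} + v_{7} + v_{8} = v_{4} + v_{6}  ⟹  sig = ⟨3 | 1 1⟩

Signatures (|P|; sorted positive RHS coefficients), sorted:
{ ⟨2 | 1⟩ ×2,  ⟨2 | 1 1⟩ ×4,  ⟨2 | 1 2⟩,  ⟨3 | 0⟩,  ⟨3 | 1⟩ ×3,  ⟨3 | 1 1⟩ }


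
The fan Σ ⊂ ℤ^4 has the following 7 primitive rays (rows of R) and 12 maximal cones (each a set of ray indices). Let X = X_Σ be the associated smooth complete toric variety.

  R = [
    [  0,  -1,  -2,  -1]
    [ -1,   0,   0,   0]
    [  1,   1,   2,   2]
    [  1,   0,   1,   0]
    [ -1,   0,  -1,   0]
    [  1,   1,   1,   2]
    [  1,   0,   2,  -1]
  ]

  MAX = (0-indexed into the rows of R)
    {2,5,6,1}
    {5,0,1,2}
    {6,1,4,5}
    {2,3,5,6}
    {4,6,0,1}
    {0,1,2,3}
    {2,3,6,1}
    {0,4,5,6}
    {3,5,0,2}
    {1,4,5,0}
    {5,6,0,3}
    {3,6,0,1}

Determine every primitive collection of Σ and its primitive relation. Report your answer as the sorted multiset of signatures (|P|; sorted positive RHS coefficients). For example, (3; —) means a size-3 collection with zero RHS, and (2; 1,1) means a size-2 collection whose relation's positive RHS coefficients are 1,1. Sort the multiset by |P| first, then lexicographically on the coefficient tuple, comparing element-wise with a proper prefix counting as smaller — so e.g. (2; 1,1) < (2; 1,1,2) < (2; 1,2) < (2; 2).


The 5 primitive collections of Σ (r=7, n=4):

  • {3,4}:  v_{3} + v_{4} = 0  →  sig = (2; —)
  • {2,4}:  v_{2} + v_{4} = v_{1} + v_{5}  →  sig = (2; 1,1)
  • {1,3,5}:  v_{1} + v_{3} + v_{5} = v_{2}  →  sig = (3; 1)
  • {0,2,6}:  v_{0} + v_{2} + v_{6} = 2·v_{3}  →  sig = (3; 2)
  • {0,1,5,6}:  v_{0} + v_{1} + v_{5} + v_{6} = v_{3}  →  sig = (4; 1)

Sorted signature multiset PRS(X):
[(2; —), (2; 1,1), (3; 1), (3; 2), (4; 1)]


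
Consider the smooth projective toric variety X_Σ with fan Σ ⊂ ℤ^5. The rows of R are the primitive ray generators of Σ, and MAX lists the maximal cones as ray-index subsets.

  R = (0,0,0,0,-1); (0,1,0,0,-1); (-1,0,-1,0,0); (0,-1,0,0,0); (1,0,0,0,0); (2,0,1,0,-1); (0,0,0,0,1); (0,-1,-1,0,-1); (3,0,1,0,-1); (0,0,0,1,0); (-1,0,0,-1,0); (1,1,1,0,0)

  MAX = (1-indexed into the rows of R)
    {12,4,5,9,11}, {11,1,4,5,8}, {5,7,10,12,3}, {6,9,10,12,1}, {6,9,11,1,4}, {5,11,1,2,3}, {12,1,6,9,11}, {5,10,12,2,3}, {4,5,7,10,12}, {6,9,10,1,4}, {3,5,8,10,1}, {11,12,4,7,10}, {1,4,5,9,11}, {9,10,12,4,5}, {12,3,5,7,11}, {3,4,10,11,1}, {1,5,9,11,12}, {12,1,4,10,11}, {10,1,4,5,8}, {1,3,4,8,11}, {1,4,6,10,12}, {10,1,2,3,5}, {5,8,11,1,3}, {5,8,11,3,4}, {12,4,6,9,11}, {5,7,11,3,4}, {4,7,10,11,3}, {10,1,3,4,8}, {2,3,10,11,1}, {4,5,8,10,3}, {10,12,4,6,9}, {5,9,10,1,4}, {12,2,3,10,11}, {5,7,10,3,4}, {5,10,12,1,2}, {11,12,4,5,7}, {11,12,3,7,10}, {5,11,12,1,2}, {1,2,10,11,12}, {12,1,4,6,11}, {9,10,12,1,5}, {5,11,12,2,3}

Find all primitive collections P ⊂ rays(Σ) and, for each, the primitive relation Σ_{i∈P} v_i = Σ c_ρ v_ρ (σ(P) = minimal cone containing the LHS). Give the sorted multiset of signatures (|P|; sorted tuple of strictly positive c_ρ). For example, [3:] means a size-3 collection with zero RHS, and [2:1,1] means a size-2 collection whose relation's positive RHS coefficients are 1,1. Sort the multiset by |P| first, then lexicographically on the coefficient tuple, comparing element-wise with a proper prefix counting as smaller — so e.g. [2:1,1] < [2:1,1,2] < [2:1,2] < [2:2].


Minimal non-faces — 24 found among 12 rays, 42 max cones:

  {1,7}:  v_{1} + v_{7} = 0  ⟹  sig = [2:]
  {2,4}:  v_{2} + v_{4} = v_{1}  ⟹  sig = [2:1]
  {5,6}:  v_{5} + v_{6} = v_{9}  ⟹  sig = [2:1]
  {2,7}:  v_{2} + v_{7} = v_{3} + v_{12}  ⟹  sig = [2:1,1]
  {3,6}:  v_{3} + v_{6} = v_{1} + v_{5}  ⟹  sig = [2:1,1]
  {8,12}:  v_{8} + v_{12} = v_{1} + v_{5}  ⟹  sig = [2:1,1]
  {6,7}:  v_{6} + v_{7} = v_{4} + v_{5} + v_{12}  ⟹  sig = [2:1,1,1]
  {7,8}:  v_{7} + v_{8} = v_{3} + v_{4} + v_{5}  ⟹  sig = [2:1,1,1]
  {2,6}:  v_{2} + v_{6} = 2·v_{1} + v_{5} + v_{12}  ⟹  sig = [2:1,1,2]
  {2,8}:  v_{2} + v_{8} = 2·v_{1} + v_{3} + v_{5}  ⟹  sig = [2:1,1,2]
  {7,9}:  v_{7} + v_{9} = v_{4} + 2·v_{5} + v_{12}  ⟹  sig = [2:1,1,2]
  {3,9}:  v_{3} + v_{9} = v_{1} + 2·v_{5}  ⟹  sig = [2:1,2]
  {2,9}:  v_{2} + v_{9} = 2·v_{1} + 2·v_{5} + v_{12}  ⟹  sig = [2:1,2,2]
  {6,8}:  v_{6} + v_{8} = 2·v_{1} + v_{4} + 2·v_{5}  ⟹  sig = [2:1,2,2]
  {8,9}:  v_{8} + v_{9} = 2·v_{1} + v_{4} + 3·v_{5}  ⟹  sig = [2:1,2,3]
  {3,4,12}:  v_{3} + v_{4} + v_{12} = 0  ⟹  sig = [3:]
  {5,10,11}:  v_{5} + v_{10} + v_{11} = 0  ⟹  sig = [3:]
  {1,3,12}:  v_{1} + v_{3} + v_{12} = v_{2}  ⟹  sig = [3:1]
  {9,10,11}:  v_{9} + v_{10} + v_{11} = v_{6}  ⟹  sig = [3:1]
  {6,10,11}:  v_{6} + v_{10} + v_{11} = v_{1} + v_{4} + v_{12}  ⟹  sig = [3:1,1,1]
  {8,10,11}:  v_{8} + v_{10} + v_{11} = v_{1} + v_{3} + v_{4}  ⟹  sig = [3:1,1,1]
  {1,3,4,5}:  v_{1} + v_{3} + v_{4} + v_{5} = v_{8}  ⟹  sig = [4:1]
  {1,4,5,12}:  v_{1} + v_{4} + v_{5} + v_{12} = v_{6}  ⟹  sig = [4:1]
  {1,4,9,12}:  v_{1} + v_{4} + v_{9} + v_{12} = 2·v_{6}  ⟹  sig = [4:2]

so the primitive-relation signature multiset is
{ [2:],  [2:1] ×2,  [2:1,1] ×3,  [2:1,1,1] ×2,  [2:1,1,2] ×3,  [2:1,2],  [2:1,2,2] ×2,  [2:1,2,3],  [3:] ×2,  [3:1] ×2,  [3:1,1,1] ×2,  [4:1] ×2,  [4:2] }


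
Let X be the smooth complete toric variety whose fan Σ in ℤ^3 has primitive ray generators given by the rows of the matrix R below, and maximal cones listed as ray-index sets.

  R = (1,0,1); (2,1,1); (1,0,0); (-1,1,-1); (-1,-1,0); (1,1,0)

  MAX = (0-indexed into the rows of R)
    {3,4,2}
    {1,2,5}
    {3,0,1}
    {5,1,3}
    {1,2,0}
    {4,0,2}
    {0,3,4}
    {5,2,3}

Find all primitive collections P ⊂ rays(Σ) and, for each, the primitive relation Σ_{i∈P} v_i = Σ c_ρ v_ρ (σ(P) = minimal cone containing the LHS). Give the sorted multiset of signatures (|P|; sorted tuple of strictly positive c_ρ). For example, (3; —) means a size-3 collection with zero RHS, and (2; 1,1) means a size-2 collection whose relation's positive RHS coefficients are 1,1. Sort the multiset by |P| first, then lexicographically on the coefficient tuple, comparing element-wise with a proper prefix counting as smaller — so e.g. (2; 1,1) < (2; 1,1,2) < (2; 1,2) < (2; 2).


5 collections generate NE(X_Σ); each relation:

  P = {4,5}:  v_{4} + v_{5} = 0 ; sig = (2; —)
  P = {0,5}:  v_{0} + v_{5} = v_{1} ; sig = (2; 1)
  P = {1,4}:  v_{1} + v_{4} = v_{0} ; sig = (2; 1)
  P = {0,2,3}:  v_{0} + v_{2} + v_{3} = v_{5} ; sig = (3; 1)
  P = {1,2,3}:  v_{1} + v_{2} + v_{3} = 2·v_{5} ; sig = (3; 2)

so the primitive-relation signature multiset is
    (2; —)
    (2; 1)
    (2; 1)
    (3; 1)
    (3; 2)


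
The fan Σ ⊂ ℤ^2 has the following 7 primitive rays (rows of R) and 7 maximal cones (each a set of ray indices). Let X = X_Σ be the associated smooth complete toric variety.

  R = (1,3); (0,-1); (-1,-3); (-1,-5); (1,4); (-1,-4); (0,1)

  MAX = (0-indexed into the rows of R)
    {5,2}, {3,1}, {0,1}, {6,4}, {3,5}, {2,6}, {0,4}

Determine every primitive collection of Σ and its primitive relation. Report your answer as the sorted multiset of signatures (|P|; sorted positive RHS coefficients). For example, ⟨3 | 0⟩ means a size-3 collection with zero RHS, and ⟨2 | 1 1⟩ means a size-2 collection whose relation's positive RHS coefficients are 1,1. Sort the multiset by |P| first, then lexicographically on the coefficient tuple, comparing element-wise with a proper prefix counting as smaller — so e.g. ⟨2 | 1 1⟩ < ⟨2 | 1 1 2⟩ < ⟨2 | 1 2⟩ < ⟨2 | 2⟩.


Minimal non-faces — 14 found among 7 rays, 7 max cones:

  {0,2}:  v_{0} + v_{2} = 0 — sig = ⟨2 | 0⟩
  {1,6}:  v_{1} + v_{6} = 0 — sig = ⟨2 | 0⟩
  {4,5}:  v_{4} + v_{5} = 0 — sig = ⟨2 | 0⟩
  {0,5}:  v_{0} + v_{5} = v_{1} — sig = ⟨2 | 1⟩
  {0,6}:  v_{0} + v_{6} = v_{4} — sig = ⟨2 | 1⟩
  {1,2}:  v_{1} + v_{2} = v_{5} — sig = ⟨2 | 1⟩
  {1,4}:  v_{1} + v_{4} = v_{0} — sig = ⟨2 | 1⟩
  {1,5}:  v_{1} + v_{5} = v_{3} — sig = ⟨2 | 1⟩
  {2,4}:  v_{2} + v_{4} = v_{6} — sig = ⟨2 | 1⟩
  {3,4}:  v_{3} + v_{4} = v_{1} — sig = ⟨2 | 1⟩
  {3,6}:  v_{3} + v_{6} = v_{5} — sig = ⟨2 | 1⟩
  {5,6}:  v_{5} + v_{6} = v_{2} — sig = ⟨2 | 1⟩
  {0,3}:  v_{0} + v_{3} = 2·v_{1} — sig = ⟨2 | 2⟩
  {2,3}:  v_{2} + v_{3} = 2·v_{5} — sig = ⟨2 | 2⟩

Sorted signature multiset PRS(X):
[⟨2 | 0⟩, ⟨2 | 0⟩, ⟨2 | 0⟩, ⟨2 | 1⟩, ⟨2 | 1⟩, ⟨2 | 1⟩, ⟨2 | 1⟩, ⟨2 | 1⟩, ⟨2 | 1⟩, ⟨2 | 1⟩, ⟨2 | 1⟩, ⟨2 | 1⟩, ⟨2 | 2⟩, ⟨2 | 2⟩]


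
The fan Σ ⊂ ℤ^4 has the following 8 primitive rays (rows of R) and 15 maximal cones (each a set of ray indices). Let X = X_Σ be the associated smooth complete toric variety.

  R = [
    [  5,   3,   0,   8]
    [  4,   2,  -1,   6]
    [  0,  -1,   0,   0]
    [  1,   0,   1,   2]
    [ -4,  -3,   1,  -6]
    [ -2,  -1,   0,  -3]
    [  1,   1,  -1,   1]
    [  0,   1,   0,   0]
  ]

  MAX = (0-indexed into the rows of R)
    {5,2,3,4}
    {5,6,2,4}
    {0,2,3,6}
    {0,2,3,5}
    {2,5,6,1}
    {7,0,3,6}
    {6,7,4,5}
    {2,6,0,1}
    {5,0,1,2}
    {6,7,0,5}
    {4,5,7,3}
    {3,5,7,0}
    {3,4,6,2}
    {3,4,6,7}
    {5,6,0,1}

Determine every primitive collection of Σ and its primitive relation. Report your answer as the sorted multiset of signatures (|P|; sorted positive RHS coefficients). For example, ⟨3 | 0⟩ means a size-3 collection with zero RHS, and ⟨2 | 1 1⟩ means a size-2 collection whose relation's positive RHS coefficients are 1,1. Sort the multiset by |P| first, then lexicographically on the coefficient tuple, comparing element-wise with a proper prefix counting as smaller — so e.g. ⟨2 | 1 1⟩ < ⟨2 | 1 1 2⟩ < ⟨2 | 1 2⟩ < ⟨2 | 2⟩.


7 collections generate NE(X_Σ); each relation:

  • {2,7}:  v_{2} + v_{7} = 0  so sig = ⟨2 | 0⟩
  • {0,4}:  v_{0} + v_{4} = v_{3}  so sig = ⟨2 | 1⟩
  • {1,4}:  v_{1} + v_{4} = v_{2}  so sig = ⟨2 | 1⟩
  • {1,3}:  v_{1} + v_{3} = v_{0} + v_{2}  so sig = ⟨2 | 1 1⟩
  • {1,7}:  v_{1} + v_{7} = v_{0} + v_{5} + v_{6}  so sig = ⟨2 | 1 1 1⟩
  • {3,5,6}:  v_{3} + v_{5} + v_{6} = 0  so sig = ⟨3 | 0⟩
  • {0,2,5,6}:  v_{0} + v_{2} + v_{5} + v_{6} = v_{1}  so sig = ⟨4 | 1⟩

Hence PRS(X_Σ) =
    |P|=2: 5 collections, coeffs (), (1), (1), (1,1), (1,1,1)
    |P|=3: 1 collection, coeffs ()
    |P|=4: 1 collection, coeffs (1)


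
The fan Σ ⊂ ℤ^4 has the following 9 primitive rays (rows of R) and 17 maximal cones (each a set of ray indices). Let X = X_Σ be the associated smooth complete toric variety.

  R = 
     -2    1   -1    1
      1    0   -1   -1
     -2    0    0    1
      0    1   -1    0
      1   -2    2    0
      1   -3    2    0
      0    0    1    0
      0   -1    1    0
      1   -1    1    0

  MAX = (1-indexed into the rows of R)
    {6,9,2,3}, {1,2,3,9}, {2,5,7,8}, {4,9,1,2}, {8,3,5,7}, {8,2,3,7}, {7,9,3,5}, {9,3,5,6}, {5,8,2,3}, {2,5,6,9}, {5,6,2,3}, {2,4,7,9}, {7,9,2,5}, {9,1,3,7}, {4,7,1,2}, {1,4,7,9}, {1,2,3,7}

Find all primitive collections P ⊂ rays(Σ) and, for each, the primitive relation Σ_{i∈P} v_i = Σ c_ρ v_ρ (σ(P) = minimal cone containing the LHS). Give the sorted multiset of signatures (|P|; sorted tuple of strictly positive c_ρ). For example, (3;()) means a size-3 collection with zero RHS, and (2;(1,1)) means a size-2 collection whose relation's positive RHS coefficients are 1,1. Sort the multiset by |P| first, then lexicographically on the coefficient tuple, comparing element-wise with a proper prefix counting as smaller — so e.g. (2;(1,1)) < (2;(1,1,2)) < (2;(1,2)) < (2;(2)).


The 14 primitive collections of Σ (r=9, n=4):

  • {4,8}:  v_{4} + v_{8} = 0  ⇒ sig = (2;())
  • {1,8}:  v_{1} + v_{8} = v_{3}  ⇒ sig = (2;(1))
  • {3,4}:  v_{3} + v_{4} = v_{1}  ⇒ sig = (2;(1))
  • {4,5}:  v_{4} + v_{5} = v_{9}  ⇒ sig = (2;(1))
  • {8,9}:  v_{8} + v_{9} = v_{5}  ⇒ sig = (2;(1))
  • {1,5}:  v_{1} + v_{5} = v_{3} + v_{9}  ⇒ sig = (2;(1,1))
  • {6,7}:  v_{6} + v_{7} = v_{5} + v_{8}  ⇒ sig = (2;(1,1))
  • {4,6}:  v_{4} + v_{6} = v_{2} + v_{3} + 2·v_{9}  ⇒ sig = (2;(1,1,2))
  • {6,8}:  v_{6} + v_{8} = v_{2} + v_{3} + 2·v_{5}  ⇒ sig = (2;(1,1,2))
  • {1,6}:  v_{1} + v_{6} = v_{2} + 2·v_{3} + 2·v_{9}  ⇒ sig = (2;(1,2,2))
  • {1,2,7,9}:  v_{1} + v_{2} + v_{7} + v_{9} = 0  ⇒ sig = (4;())
  • {2,3,5,9}:  v_{2} + v_{3} + v_{5} + v_{9} = v_{6}  ⇒ sig = (4;(1))
  • {2,3,7,9}:  v_{2} + v_{3} + v_{7} + v_{9} = v_{8}  ⇒ sig = (4;(1))
  • {2,3,5,7}:  v_{2} + v_{3} + v_{5} + v_{7} = 2·v_{8}  ⇒ sig = (4;(2))

so the primitive-relation signature multiset is
    |P|=2: 10 collections, coeffs (), (1), (1), (1), (1), (1,1), (1,1), (1,1,2), (1,1,2), (1,2,2)
    |P|=4: 4 collections, coeffs (), (1), (1), (2)


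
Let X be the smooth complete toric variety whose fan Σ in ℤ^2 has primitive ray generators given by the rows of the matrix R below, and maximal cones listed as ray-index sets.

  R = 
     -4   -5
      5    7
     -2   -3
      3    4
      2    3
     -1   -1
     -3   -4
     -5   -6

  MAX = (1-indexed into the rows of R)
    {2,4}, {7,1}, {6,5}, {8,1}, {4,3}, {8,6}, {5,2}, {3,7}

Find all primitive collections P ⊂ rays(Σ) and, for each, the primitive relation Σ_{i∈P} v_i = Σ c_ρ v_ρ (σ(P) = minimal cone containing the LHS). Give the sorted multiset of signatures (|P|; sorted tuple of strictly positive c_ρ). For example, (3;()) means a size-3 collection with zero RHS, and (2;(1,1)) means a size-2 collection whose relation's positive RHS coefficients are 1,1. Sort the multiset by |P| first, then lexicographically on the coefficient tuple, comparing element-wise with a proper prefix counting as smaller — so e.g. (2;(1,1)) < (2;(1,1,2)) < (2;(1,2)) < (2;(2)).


Δ(Σ) — 8 vertices, 20 min non-faces:

  P = {3,5}:  v_{3} + v_{5} = 0  →  sig = (2;())
  P = {4,7}:  v_{4} + v_{7} = 0  →  sig = (2;())
  P = {1,4}:  v_{1} + v_{4} = v_{6}  →  sig = (2;(1))
  P = {1,6}:  v_{1} + v_{6} = v_{8}  →  sig = (2;(1))
  P = {2,3}:  v_{2} + v_{3} = v_{4}  →  sig = (2;(1))
  P = {2,7}:  v_{2} + v_{7} = v_{5}  →  sig = (2;(1))
  P = {3,6}:  v_{3} + v_{6} = v_{7}  →  sig = (2;(1))
  P = {4,5}:  v_{4} + v_{5} = v_{2}  →  sig = (2;(1))
  P = {4,6}:  v_{4} + v_{6} = v_{5}  →  sig = (2;(1))
  P = {5,7}:  v_{5} + v_{7} = v_{6}  →  sig = (2;(1))
  P = {6,7}:  v_{6} + v_{7} = v_{1}  →  sig = (2;(1))
  P = {1,2}:  v_{1} + v_{2} = v_{5} + v_{6}  →  sig = (2;(1,1))
  P = {3,8}:  v_{3} + v_{8} = v_{1} + v_{7}  →  sig = (2;(1,1))
  P = {2,8}:  v_{2} + v_{8} = v_{5} + 2·v_{6}  →  sig = (2;(1,2))
  P = {1,3}:  v_{1} + v_{3} = 2·v_{7}  →  sig = (2;(2))
  P = {1,5}:  v_{1} + v_{5} = 2·v_{6}  →  sig = (2;(2))
  P = {2,6}:  v_{2} + v_{6} = 2·v_{5}  →  sig = (2;(2))
  P = {4,8}:  v_{4} + v_{8} = 2·v_{6}  →  sig = (2;(2))
  P = {7,8}:  v_{7} + v_{8} = 2·v_{1}  →  sig = (2;(2))
  P = {5,8}:  v_{5} + v_{8} = 3·v_{6}  →  sig = (2;(3))

Hence PRS(X_Σ) =
[(2;()), (2;()), (2;(1)), (2;(1)), (2;(1)), (2;(1)), (2;(1)), (2;(1)), (2;(1)), (2;(1)), (2;(1)), (2;(1,1)), (2;(1,1)), (2;(1,2)), (2;(2)), (2;(2)), (2;(2)), (2;(2)), (2;(2)), (2;(3))]


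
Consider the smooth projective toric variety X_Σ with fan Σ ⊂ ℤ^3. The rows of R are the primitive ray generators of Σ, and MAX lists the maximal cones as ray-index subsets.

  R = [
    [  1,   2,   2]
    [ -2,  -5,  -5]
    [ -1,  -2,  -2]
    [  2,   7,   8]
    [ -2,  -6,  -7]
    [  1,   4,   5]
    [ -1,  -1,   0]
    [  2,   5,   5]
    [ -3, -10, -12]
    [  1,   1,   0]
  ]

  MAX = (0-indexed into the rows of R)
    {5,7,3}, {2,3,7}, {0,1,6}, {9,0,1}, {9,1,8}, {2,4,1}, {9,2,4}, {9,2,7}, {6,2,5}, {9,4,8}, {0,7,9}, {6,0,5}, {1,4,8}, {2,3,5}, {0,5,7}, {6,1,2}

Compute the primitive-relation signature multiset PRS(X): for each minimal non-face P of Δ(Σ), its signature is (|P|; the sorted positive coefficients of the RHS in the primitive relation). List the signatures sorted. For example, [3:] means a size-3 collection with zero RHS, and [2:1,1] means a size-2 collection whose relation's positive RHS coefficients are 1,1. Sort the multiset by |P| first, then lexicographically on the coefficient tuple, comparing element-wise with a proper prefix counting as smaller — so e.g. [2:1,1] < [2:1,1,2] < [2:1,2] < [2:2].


24 minimal non-faces of Δ(Σ) (on 10 rays):

  P={0,2}:  v_{0} + v_{2} = 0  →  sig = [2:]
  P={1,7}:  v_{1} + v_{7} = 0  →  sig = [2:]
  P={6,9}:  v_{6} + v_{9} = 0  →  sig = [2:]
  P={1,5}:  v_{1} + v_{5} = v_{6}  →  sig = [2:1]
  P={4,5}:  v_{4} + v_{5} = v_{2}  →  sig = [2:1]
  P={5,8}:  v_{5} + v_{8} = v_{4}  →  sig = [2:1]
  P={5,9}:  v_{5} + v_{9} = v_{7}  →  sig = [2:1]
  P={6,7}:  v_{6} + v_{7} = v_{5}  →  sig = [2:1]
  P={0,3}:  v_{0} + v_{3} = v_{5} + v_{7}  →  sig = [2:1,1]
  P={0,4}:  v_{0} + v_{4} = v_{1} + v_{9}  →  sig = [2:1,1]
  P={1,3}:  v_{1} + v_{3} = v_{2} + v_{5}  →  sig = [2:1,1]
  P={4,6}:  v_{4} + v_{6} = v_{1} + v_{2}  →  sig = [2:1,1]
  P={4,7}:  v_{4} + v_{7} = v_{2} + v_{9}  →  sig = [2:1,1]
  P={6,8}:  v_{6} + v_{8} = v_{1} + v_{4}  →  sig = [2:1,1]
  P={7,8}:  v_{7} + v_{8} = v_{4} + v_{9}  →  sig = [2:1,1]
  P={3,4}:  v_{3} + v_{4} = 2·v_{2} + v_{7}  →  sig = [2:1,2]
  P={3,6}:  v_{3} + v_{6} = v_{2} + 2·v_{5}  →  sig = [2:1,2]
  P={3,8}:  v_{3} + v_{8} = 2·v_{2} + v_{9}  →  sig = [2:1,2]
  P={3,9}:  v_{3} + v_{9} = v_{2} + 2·v_{7}  →  sig = [2:1,2]
  P={2,8}:  v_{2} + v_{8} = 2·v_{4}  →  sig = [2:2]
  P={0,8}:  v_{0} + v_{8} = 2·v_{1} + 2·v_{9}  →  sig = [2:2,2]
  P={1,2,9}:  v_{1} + v_{2} + v_{9} = v_{4}  →  sig = [3:1]
  P={1,4,9}:  v_{1} + v_{4} + v_{9} = v_{8}  →  sig = [3:1]
  P={2,5,7}:  v_{2} + v_{5} + v_{7} = v_{3}  →  sig = [3:1]

so the primitive-relation signature multiset is
{ [2:] ×3,  [2:1] ×5,  [2:1,1] ×7,  [2:1,2] ×4,  [2:2],  [2:2,2],  [3:1] ×3 }


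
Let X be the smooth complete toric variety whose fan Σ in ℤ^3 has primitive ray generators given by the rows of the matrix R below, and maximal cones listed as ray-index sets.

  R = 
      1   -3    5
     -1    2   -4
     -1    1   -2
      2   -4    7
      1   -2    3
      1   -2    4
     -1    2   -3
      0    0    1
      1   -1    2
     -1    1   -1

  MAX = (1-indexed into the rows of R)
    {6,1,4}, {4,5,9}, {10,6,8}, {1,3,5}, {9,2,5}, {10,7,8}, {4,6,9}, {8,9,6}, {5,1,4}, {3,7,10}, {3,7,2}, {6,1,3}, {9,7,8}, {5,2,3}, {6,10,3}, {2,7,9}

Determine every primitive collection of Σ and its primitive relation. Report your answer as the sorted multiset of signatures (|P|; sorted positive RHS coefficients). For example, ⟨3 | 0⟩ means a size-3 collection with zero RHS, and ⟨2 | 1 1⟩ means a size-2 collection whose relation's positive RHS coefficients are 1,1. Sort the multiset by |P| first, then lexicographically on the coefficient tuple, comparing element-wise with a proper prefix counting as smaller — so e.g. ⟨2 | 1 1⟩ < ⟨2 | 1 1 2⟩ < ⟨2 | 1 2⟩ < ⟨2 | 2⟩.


|primitive collections| = 21. Relations:

  • {2,6}:  v_{2} + v_{6} = 0 ; sig = ⟨2 | 0⟩
  • {3,9}:  v_{3} + v_{9} = 0 ; sig = ⟨2 | 0⟩
  • {5,7}:  v_{5} + v_{7} = 0 ; sig = ⟨2 | 0⟩
  • {1,9}:  v_{1} + v_{9} = v_{4} ; sig = ⟨2 | 1⟩
  • {2,4}:  v_{2} + v_{4} = v_{5} ; sig = ⟨2 | 1⟩
  • {2,8}:  v_{2} + v_{8} = v_{7} ; sig = ⟨2 | 1⟩
  • {3,4}:  v_{3} + v_{4} = v_{1} ; sig = ⟨2 | 1⟩
  • {3,8}:  v_{3} + v_{8} = v_{10} ; sig = ⟨2 | 1⟩
  • {4,7}:  v_{4} + v_{7} = v_{6} ; sig = ⟨2 | 1⟩
  • {5,6}:  v_{5} + v_{6} = v_{4} ; sig = ⟨2 | 1⟩
  • {5,8}:  v_{5} + v_{8} = v_{6} ; sig = ⟨2 | 1⟩
  • {6,7}:  v_{6} + v_{7} = v_{8} ; sig = ⟨2 | 1⟩
  • {9,10}:  v_{9} + v_{10} = v_{8} ; sig = ⟨2 | 1⟩
  • {1,2}:  v_{1} + v_{2} = v_{3} + v_{5} ; sig = ⟨2 | 1 1⟩
  • {1,7}:  v_{1} + v_{7} = v_{3} + v_{6} ; sig = ⟨2 | 1 1⟩
  • {2,10}:  v_{2} + v_{10} = v_{3} + v_{7} ; sig = ⟨2 | 1 1⟩
  • {5,10}:  v_{5} + v_{10} = v_{3} + v_{6} ; sig = ⟨2 | 1 1⟩
  • {1,8}:  v_{1} + v_{8} = v_{3} + 2·v_{6} ; sig = ⟨2 | 1 2⟩
  • {4,10}:  v_{4} + v_{10} = v_{3} + 2·v_{6} ; sig = ⟨2 | 1 2⟩
  • {4,8}:  v_{4} + v_{8} = 2·v_{6} ; sig = ⟨2 | 2⟩
  • {1,10}:  v_{1} + v_{10} = 2·v_{3} + 2·v_{6} ; sig = ⟨2 | 2 2⟩

Sorted signature multiset PRS(X):
[⟨2 | 0⟩, ⟨2 | 0⟩, ⟨2 | 0⟩, ⟨2 | 1⟩, ⟨2 | 1⟩, ⟨2 | 1⟩, ⟨2 | 1⟩, ⟨2 | 1⟩, ⟨2 | 1⟩, ⟨2 | 1⟩, ⟨2 | 1⟩, ⟨2 | 1⟩, ⟨2 | 1⟩, ⟨2 | 1 1⟩, ⟨2 | 1 1⟩, ⟨2 | 1 1⟩, ⟨2 | 1 1⟩, ⟨2 | 1 2⟩, ⟨2 | 1 2⟩, ⟨2 | 2⟩, ⟨2 | 2 2⟩]
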